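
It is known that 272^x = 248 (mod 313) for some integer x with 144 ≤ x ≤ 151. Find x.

Compute 272^144 mod 313 = 58, then multiply by 272 repeatedly:
  272^144=58  272^145=126  272^146=155  272^147=218  272^148=139
  272^149=248
Found 248 at exponent 149.

149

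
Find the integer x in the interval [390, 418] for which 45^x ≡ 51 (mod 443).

Compute 45^390 mod 443 = 370, then multiply by 45 repeatedly:
  45^390=370  45^391=259  45^392=137  45^393=406  45^394=107
  45^395=385  45^396=48  45^397=388  45^398=183  45^399=261
  45^400=227  45^401=26  45^402=284  45^403=376  45^404=86
  45^405=326  45^406=51
Found 51 at exponent 406.

406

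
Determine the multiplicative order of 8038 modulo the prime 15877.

The order of 8038 must divide p − 1 = 15876 = 2^2 · 3^4 · 7^2.
Divisors: 1, 2, 3, 4, 6, 7, 9, 12, 14, 18, 21, 27, 28, 36, 42, 49, 54, 63, 81, 84, 98, 108, 126, 147, 162, 189, 196, 252, 294, 324, 378, 441, 567, 588, 756, 882, 1134, 1323, 1764, 2268, 2646, 3969, 5292, 7938, 15876.
Check each in increasing order: 8038^1 ≡ 8038;  8038^2 ≡ 5931;  8038^3 ≡ 10624;  8038^4 ≡ 9206;  8038^6 ≡ 15660;  8038^7 ≡ 2224;  8038^9 ≡ 12634;  8038^12 ≡ 15335;  8038^14 ≡ 8429;  8038^18 ≡ 6475;  8038^21 ≡ 11236;  8038^27 ≡ 6846;  8038^28 ≡ 14343;  8038^36 ≡ 10345;  8038^42 ≡ 9669;  8038^49 ≡ 6398;  8038^54 ≡ 14689;  8038^63 ≡ 10450;  8038^81 ≡ 11853;  8038^84 ≡ 5785;  8038^98 ≡ 3498;  8038^108 ≡ 14168;  8038^126 ≡ 494;  8038^147 ≡ 9511;  8038^162 ≡ 13913;  8038^189 ≡ 2275;  8038^196 ≡ 10714;  8038^252 ≡ 5881;  8038^294 ≡ 7852;  8038^324 ≡ 15062;  8038^378 ≡ 15600;  8038^441 ≡ 10841;  8038^567 ≡ 4905;  8038^588 ≡ 3513;  8038^756 ≡ 13221;  8038^882 ≡ 5727;  8038^1134 ≡ 5370;  8038^1323 ≡ 7337;  8038^1764 ≡ 12524;  8038^2268 ≡ 4268;  8038^2646 ≡ 8539;  8038^3969 ≡ 1.
Smallest exponent giving 1 is 3969.

3969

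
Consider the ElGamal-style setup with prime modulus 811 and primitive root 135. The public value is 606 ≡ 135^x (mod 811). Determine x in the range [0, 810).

Baby-step giant-step with m = ceil(sqrt(810)) = 29.
Baby table (135^j mod 811 for j=0..28):
  0:1  1:135  2:383  3:612  4:709  5:17  6:673  7:23
  8:672  9:699  10:289  11:87  12:391  13:70  14:529  15:47
  16:668  17:159  18:379  19:72  20:799  21:2  22:270  23:766
  24:413  25:607  26:34  27:535  28:46
Giant step factor: 135^(-29) ≡ 423 (mod 811).
Scan 606·423^i mod 811 for i = 0, 1, …:
  i=0: 606   i=1: 62   i=2: 274   i=3: 740
  i=4: 785   i=5: 356   i=6: 553   i=7: 351
  i=8: 60   i=9: 239   i=10: 533   i=11: 1
Match at i=11, j=0: x = 11·29 + 0 = 319.

319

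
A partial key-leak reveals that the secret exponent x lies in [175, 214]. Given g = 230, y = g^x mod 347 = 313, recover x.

181

Compute 230^175 mod 347 = 191, then multiply by 230 repeatedly:
  230^175=191  230^176=208  230^177=301  230^178=177  230^179=111
  230^180=199  230^181=313
Found 313 at exponent 181.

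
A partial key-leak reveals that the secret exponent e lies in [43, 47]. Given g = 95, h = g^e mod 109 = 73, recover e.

44

Compute 95^43 mod 109 = 96, then multiply by 95 repeatedly:
  95^43=96  95^44=73
Found 73 at exponent 44.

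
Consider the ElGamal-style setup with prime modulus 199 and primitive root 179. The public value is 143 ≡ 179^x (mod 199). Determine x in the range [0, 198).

Baby-step giant-step with m = ceil(sqrt(198)) = 15.
Baby table (179^j mod 199 for j=0..14):
  0:1  1:179  2:2  3:159  4:4  5:119  6:8  7:39
  8:16  9:78  10:32  11:156  12:64  13:113  14:128
Giant step factor: 179^(-15) ≡ 59 (mod 199).
Scan 143·59^i mod 199 for i = 0, 1, …:
  i=0: 143   i=1: 79   i=2: 84   i=3: 180
  i=4: 73   i=5: 128
Match at i=5, j=14: x = 5·15 + 14 = 89.

89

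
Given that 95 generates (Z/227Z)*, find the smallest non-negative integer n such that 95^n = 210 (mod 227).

Baby-step giant-step with m = ceil(sqrt(226)) = 16.
Baby table (95^j mod 227 for j=0..15):
  0:1  1:95  2:172  3:223  4:74  5:220  6:16  7:158
  8:28  9:163  10:49  11:115  12:29  13:31  14:221  15:111
Giant step factor: 95^(-16) ≡ 108 (mod 227).
Scan 210·108^i mod 227 for i = 0, 1, …:
  i=0: 210   i=1: 207   i=2: 110   i=3: 76
  i=4: 36   i=5: 29
Match at i=5, j=12: n = 5·16 + 12 = 92.

92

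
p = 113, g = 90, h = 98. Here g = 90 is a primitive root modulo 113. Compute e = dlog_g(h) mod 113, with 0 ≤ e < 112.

28

Baby-step giant-step with m = ceil(sqrt(112)) = 11.
Baby table (90^j mod 113 for j=0..10):
  0:1  1:90  2:77  3:37  4:53  5:24  6:13  7:40
  8:97  9:29  10:11
Giant step factor: 90^(-11) ≡ 46 (mod 113).
Scan 98·46^i mod 113 for i = 0, 1, …:
  i=0: 98   i=1: 101   i=2: 13
Match at i=2, j=6: e = 2·11 + 6 = 28.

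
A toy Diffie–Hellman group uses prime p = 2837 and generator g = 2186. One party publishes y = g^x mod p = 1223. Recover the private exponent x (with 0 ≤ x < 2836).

949

Baby-step giant-step with m = ceil(sqrt(2836)) = 54.
Baby table (2186^j mod 2837 for j=0..53):
  0:1  1:2186  2:1088  3:962  4:715  5:2640  6:582  7:1276
  8:565  9:995  10:1928  11:1663  12:1121  13:2175  14:2575  15:342
  16:1481  17:449  18:2749  19:548  20:714  21:454  22:2331  23:314
  24:2687  25:1192  26:1346  27:387  28:556  29:1180  30:647  31:1516
  32:360  33:1111  34:174  35:206  36:2070  37:5  38:2419  39:2603
  40:1973  41:738  42:1852  43:73  44:706  45:2825  46:2138  47:1129
  48:2641  49:2768  50:2364  51:1527  52:1710  53:1731
Giant step factor: 2186^(-54) ≡ 369 (mod 2837).
Scan 1223·369^i mod 2837 for i = 0, 1, …:
  i=0: 1223   i=1: 204   i=2: 1514   i=3: 2614
  i=4: 2823   i=5: 508   i=6: 210   i=7: 891
  i=8: 2524   i=9: 820     …   i=16: 1857
  i=17: 1516
Match at i=17, j=31: x = 17·54 + 31 = 949.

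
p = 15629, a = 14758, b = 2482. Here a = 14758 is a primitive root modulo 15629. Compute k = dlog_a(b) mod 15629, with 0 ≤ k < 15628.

647

Baby-step giant-step with m = ceil(sqrt(15628)) = 126.
Baby table (14758^j mod 15629 for j=0..125):
  0:1  1:14758  2:8449  3:2180  4:7958  5:7858  6:1184  7:250
  8:1056  9:2335  10:13614  11:4617  12:10875  13:14678  14:15613  15:13936
  16:5477  17:12007  18:13333  19:14933  20:12314  21:11629  22:14362  23:9527
  24:982  25:4273  26:13548  27:15216  28:256  29:11459  30:6142  31:11065
  32:5478  33:11136  34:6153  35:1484  36:4643  37:3858  38:15546  39:9777
  40:2038  41:6608  42:11533  43:4204  44:11131  45:10508  46:6126  47:9372
  48:10955  49:7514  50:3857  51:788  52:1328  53:15487  54:14279  55:3675
  56:3020  57:10881  58:9452  59:3791  60:11387  61:6338  62:12268  63:4808
  64:804  65:3021  66:10010  67:2272  68:5971  69:3716  70:14196  71:13452
  72:5058  73:1860  74:5356  75:7995  76:6889  77:1217  78:2765  79:14180
  80:11759  81:10535  82:13867  83:3060  84:7299  85:3574  86:12846  87:1498
  88:8078  89:12741  90:14808  91:11786  92:2647  93:7555  94:15033  95:3359
  96:12563  97:13556  98:8248  99:5332  100:13270  101:7290  102:11413  103:14950
  104:13136  105:14601  106:4535  107:4152  108:9536  109:8772  110:2169  111:1910
  112:8693  113:8462  114:6486  115:8392  116:4940  117:10864  118:8630  119:819
  120:5585  121:11713  122:3714  123:309  124:12183  125:698
Giant step factor: 14758^(-126) ≡ 7273 (mod 15629).
Scan 2482·7273^i mod 15629 for i = 0, 1, …:
  i=0: 2482   i=1: 91   i=2: 5425   i=3: 8429
  i=4: 7179   i=5: 12007
Match at i=5, j=17: k = 5·126 + 17 = 647.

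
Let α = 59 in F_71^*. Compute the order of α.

70

The order of 59 must divide p − 1 = 70 = 2 · 5 · 7.
Divisors: 1, 2, 5, 7, 10, 14, 35, 70.
Check each in increasing order: 59^1 ≡ 59;  59^2 ≡ 2;  59^5 ≡ 23;  59^7 ≡ 46;  59^10 ≡ 32;  59^14 ≡ 57;  59^35 ≡ 70;  59^70 ≡ 1.
Smallest exponent giving 1 is 70.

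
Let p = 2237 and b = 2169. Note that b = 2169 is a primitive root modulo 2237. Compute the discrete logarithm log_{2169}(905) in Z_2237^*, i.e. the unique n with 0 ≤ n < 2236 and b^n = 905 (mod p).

1779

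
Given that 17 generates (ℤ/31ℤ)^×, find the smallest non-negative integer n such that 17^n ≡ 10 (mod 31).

2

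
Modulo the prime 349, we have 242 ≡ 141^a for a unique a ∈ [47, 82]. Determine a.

59

Compute 141^47 mod 349 = 217, then multiply by 141 repeatedly:
  141^47=217  141^48=234  141^49=188  141^50=333  141^51=187
  141^52=192  141^53=199  141^54=139  141^55=55  141^56=77
  141^57=38  141^58=123  141^59=242
Found 242 at exponent 59.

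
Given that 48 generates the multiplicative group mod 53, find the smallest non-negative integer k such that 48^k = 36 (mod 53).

Successive powers of 48 modulo 53:
  48^0=1  48^1=48  48^2=25  48^3=34  48^4=42  48^5=2
  48^6=43  48^7=50  48^8=15  48^9=31  48^10=4  48^11=33
  48^12=47  48^13=30  48^14=9  48^15=8  48^16=13  48^17=41
  48^18=7  48^19=18  48^20=16  48^21=26  48^22=29  48^23=14
  48^24=36
So 48^24 ≡ 36 (mod 53), giving k = 24.

24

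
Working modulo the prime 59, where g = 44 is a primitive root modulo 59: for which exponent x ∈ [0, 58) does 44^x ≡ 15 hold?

Baby-step giant-step with m = ceil(sqrt(58)) = 8.
Baby table (44^j mod 59 for j=0..7):
  0:1  1:44  2:48  3:47  4:3  5:14  6:26  7:23
Giant step factor: 44^(-8) ≡ 46 (mod 59).
Scan 15·46^i mod 59 for i = 0, 1, …:
  i=0: 15   i=1: 41   i=2: 57   i=3: 26
Match at i=3, j=6: x = 3·8 + 6 = 30.

30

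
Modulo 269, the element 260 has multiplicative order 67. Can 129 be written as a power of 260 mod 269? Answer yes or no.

129 ∈ ⟨260⟩ iff 129^67 ≡ 1 (mod 269), since |⟨260⟩| = 67.
129^67 mod 269 = 82.
Since 82 ≠ 1, 129 does not lie in the subgroup.

no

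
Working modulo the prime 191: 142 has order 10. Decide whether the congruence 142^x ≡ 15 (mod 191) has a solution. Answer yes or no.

no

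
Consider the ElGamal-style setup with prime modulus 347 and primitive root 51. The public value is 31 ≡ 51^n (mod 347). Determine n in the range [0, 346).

Baby-step giant-step with m = ceil(sqrt(346)) = 19.
Baby table (51^j mod 347 for j=0..18):
  0:1  1:51  2:172  3:97  4:89  5:28  6:40  7:305
  8:287  9:63  10:90  11:79  12:212  13:55  14:29  15:91
  16:130  17:37  18:152
Giant step factor: 51^(-19) ≡ 50 (mod 347).
Scan 31·50^i mod 347 for i = 0, 1, …:
  i=0: 31   i=1: 162   i=2: 119   i=3: 51
Match at i=3, j=1: n = 3·19 + 1 = 58.

58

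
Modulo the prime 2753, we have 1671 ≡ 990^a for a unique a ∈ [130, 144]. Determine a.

Compute 990^130 mod 2753 = 1134, then multiply by 990 repeatedly:
  990^130=1134  990^131=2189  990^132=499  990^133=1223  990^134=2203
  990^135=594  990^136=1671
Found 1671 at exponent 136.

136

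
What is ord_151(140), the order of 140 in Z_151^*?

150

The order of 140 must divide p − 1 = 150 = 2 · 3 · 5^2.
Divisors: 1, 2, 3, 5, 6, 10, 15, 25, 30, 50, 75, 150.
Check each in increasing order: 140^1 ≡ 140;  140^2 ≡ 121;  140^3 ≡ 28;  140^5 ≡ 66;  140^6 ≡ 29;  140^10 ≡ 128;  140^15 ≡ 143;  140^25 ≡ 33;  140^30 ≡ 64;  140^50 ≡ 32;  140^75 ≡ 150;  140^150 ≡ 1.
Smallest exponent giving 1 is 150.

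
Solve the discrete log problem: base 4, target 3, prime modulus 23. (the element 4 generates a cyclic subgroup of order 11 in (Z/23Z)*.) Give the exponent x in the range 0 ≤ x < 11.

4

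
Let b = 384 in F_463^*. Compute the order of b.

The order of 384 must divide p − 1 = 462 = 2 · 3 · 7 · 11.
Divisors: 1, 2, 3, 6, 7, 11, 14, 21, 22, 33, 42, 66, 77, 154, 231, 462.
Check each in increasing order: 384^1 ≡ 384;  384^2 ≡ 222;  384^3 ≡ 56;  384^6 ≡ 358;  384^7 ≡ 424;  384^11 ≡ 300;  384^14 ≡ 132;  384^21 ≡ 408;  384^22 ≡ 178;  384^33 ≡ 155;  384^42 ≡ 247;  384^66 ≡ 412;  384^77 ≡ 442;  384^154 ≡ 441;  384^231 ≡ 462;  384^462 ≡ 1.
Smallest exponent giving 1 is 462.

462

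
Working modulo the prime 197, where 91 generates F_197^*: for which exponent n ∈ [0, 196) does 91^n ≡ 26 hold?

46

Baby-step giant-step with m = ceil(sqrt(196)) = 14.
Baby table (91^j mod 197 for j=0..13):
  0:1  1:91  2:7  3:46  4:49  5:125  6:146  7:87
  8:37  9:18  10:62  11:126  12:40  13:94
Giant step factor: 91^(-14) ≡ 19 (mod 197).
Scan 26·19^i mod 197 for i = 0, 1, …:
  i=0: 26   i=1: 100   i=2: 127   i=3: 49
Match at i=3, j=4: n = 3·14 + 4 = 46.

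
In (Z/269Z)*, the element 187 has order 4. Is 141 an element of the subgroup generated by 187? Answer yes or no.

no

141 ∈ ⟨187⟩ iff 141^4 ≡ 1 (mod 269), since |⟨187⟩| = 4.
141^4 mod 269 = 87.
Since 87 ≠ 1, 141 does not lie in the subgroup.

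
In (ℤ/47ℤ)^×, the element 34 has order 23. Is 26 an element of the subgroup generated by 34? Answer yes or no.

no

⟨34⟩ has order 23; its elements mod 47 are {1, 2, 3, 4, 6, 7, 8, 9, 12, 14, 16, 17, 18, 21, 24, 25, 27, 28, 32, 34, 36, 37, 42}.
26 is not in this set.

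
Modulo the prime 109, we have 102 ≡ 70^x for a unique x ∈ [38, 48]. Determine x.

Compute 70^38 mod 109 = 102, then multiply by 70 repeatedly:
  70^38=102
Found 102 at exponent 38.

38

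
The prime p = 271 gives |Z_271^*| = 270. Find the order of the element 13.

The order of 13 must divide p − 1 = 270 = 2 · 3^3 · 5.
Divisors: 1, 2, 3, 5, 6, 9, 10, 15, 18, 27, 30, 45, 54, 90, 135, 270.
Check each in increasing order: 13^1 ≡ 13;  13^2 ≡ 169;  13^3 ≡ 29;  13^5 ≡ 23;  13^6 ≡ 28;  13^9 ≡ 270;  13^10 ≡ 258;  13^15 ≡ 243;  13^18 ≡ 1.
Smallest exponent giving 1 is 18.

18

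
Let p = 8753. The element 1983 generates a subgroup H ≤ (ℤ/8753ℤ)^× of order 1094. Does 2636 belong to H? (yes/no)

no

2636 ∈ ⟨1983⟩ iff 2636^1094 ≡ 1 (mod 8753), since |⟨1983⟩| = 1094.
2636^1094 mod 8753 = 6184.
Since 6184 ≠ 1, 2636 does not lie in the subgroup.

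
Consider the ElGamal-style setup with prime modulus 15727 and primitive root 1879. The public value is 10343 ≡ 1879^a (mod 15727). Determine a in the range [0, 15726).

5564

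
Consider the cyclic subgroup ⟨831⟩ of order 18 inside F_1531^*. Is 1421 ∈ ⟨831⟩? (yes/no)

no

⟨831⟩ has order 18; its elements mod 1531 are {1, 80, 276, 294, 374, 555, 646, 647, 700, 831, 884, 885, 976, 1157, 1237, 1255, 1451, 1530}.
1421 is not in this set.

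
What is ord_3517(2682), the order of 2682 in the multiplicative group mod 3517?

The order of 2682 must divide p − 1 = 3516 = 2^2 · 3 · 293.
Divisors: 1, 2, 3, 4, 6, 12, 293, 586, 879, 1172, 1758, 3516.
Check each in increasing order: 2682^1 ≡ 2682;  2682^2 ≡ 859;  2682^3 ≡ 203;  2682^4 ≡ 2828;  2682^6 ≡ 2522;  2682^12 ≡ 1748;  2682^293 ≡ 3258;  2682^586 ≡ 258;  2682^879 ≡ 1.
Smallest exponent giving 1 is 879.

879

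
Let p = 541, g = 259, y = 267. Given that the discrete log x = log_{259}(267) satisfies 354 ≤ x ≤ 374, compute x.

Compute 259^354 mod 541 = 105, then multiply by 259 repeatedly:
  259^354=105  259^355=145  259^356=226  259^357=106  259^358=404
  259^359=223  259^360=411  259^361=413  259^362=390  259^363=384
  259^364=453  259^365=471  259^366=264  259^367=210  259^368=290
  259^369=452  259^370=212  259^371=267
Found 267 at exponent 371.

371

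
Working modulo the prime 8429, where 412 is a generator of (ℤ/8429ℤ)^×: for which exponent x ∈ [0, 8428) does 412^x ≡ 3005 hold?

2836

Baby-step giant-step with m = ceil(sqrt(8428)) = 92.
Baby table (412^j mod 8429 for j=0..91):
  0:1  1:412  2:1164  3:7544  4:6256  5:6627  6:7757  7:1293
  8:1689  9:4690  10:2039  11:5597  12:4847  13:7720  14:2907  15:766
  16:3719  17:6579  18:4839  19:4424  20:2024  21:7846  22:4245  23:4137
  24:1786  25:2509  26:5370  27:4042  28:4791  29:1506  30:5155  31:8181
  32:7401  33:6343  34:326  35:7877  36:159  37:6505  38:8067  39:2578
  40:82  41:68  42:2729  43:3291  44:7252  45:3958  46:3899  47:4878
  48:3634  49:5275  50:7047  51:3788  52:1291  53:865  54:2362  55:3809
  56:1514  57:22  58:635  59:321  60:5817  61:2768  62:2501  63:2074
  64:3159  65:3442  66:2032  67:2713  68:5128  69:5486  70:1260  71:4951
  72:8423  73:5957  74:1445  75:5310  76:4609  77:2383  78:4032  79:671
  80:6724  81:5576  82:4624  83:134  84:4634  85:4254  86:7845  87:3833
  88:2973  89:2671  90:4682  91:7172
Giant step factor: 412^(-92) ≡ 270 (mod 8429).
Scan 3005·270^i mod 8429 for i = 0, 1, …:
  i=0: 3005   i=1: 2166   i=2: 3219   i=3: 943
  i=4: 1740   i=5: 6205   i=6: 6408   i=7: 2215
  i=8: 8020   i=9: 7576     …   i=29: 5293
  i=30: 4609
Match at i=30, j=76: x = 30·92 + 76 = 2836.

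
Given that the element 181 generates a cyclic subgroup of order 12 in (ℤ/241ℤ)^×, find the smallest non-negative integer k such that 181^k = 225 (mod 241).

Successive powers of 181 modulo 241:
  181^0=1  181^1=181  181^2=226  181^3=177  181^4=225
So 181^4 ≡ 225 (mod 241), giving k = 4.

4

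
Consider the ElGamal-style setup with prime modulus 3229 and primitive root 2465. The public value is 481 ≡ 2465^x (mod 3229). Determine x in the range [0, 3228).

Baby-step giant-step with m = ceil(sqrt(3228)) = 57.
Baby table (2465^j mod 3229 for j=0..56):
  0:1  1:2465  2:2476  3:530  4:1934  5:1306  6:3206  7:1427
  8:1174  9:726  10:724  11:2252  12:529  13:2698  14:2059  15:2676
  16:2722  17:3097  18:749  19:2526  20:1078  21:3032  22:1974  23:3036
  24:2147  25:24  26:1038  27:1302  28:3033  29:1210  30:2283  31:2677
  32:1958  33:2344  34:1279  35:1231  36:2384  37:3009  38:172  39:981
  40:2873  41:748  42:61  43:1831  44:2502  45:40  46:1730  47:2170
  48:1826  49:3093  50:576  51:2309  52:2187  53:1754  54:3208  55:3128
  56:2897
Giant step factor: 2465^(-57) ≡ 2956 (mod 3229).
Scan 481·2956^i mod 3229 for i = 0, 1, …:
  i=0: 481   i=1: 1076   i=2: 91   i=3: 989
  i=4: 1239   i=5: 798   i=6: 1718   i=7: 2420
  i=8: 1285   i=9: 1156     …   i=52: 422
  i=53: 1038
Match at i=53, j=26: x = 53·57 + 26 = 3047.

3047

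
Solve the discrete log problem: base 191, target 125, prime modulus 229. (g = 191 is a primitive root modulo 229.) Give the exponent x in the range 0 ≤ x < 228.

Baby-step giant-step with m = ceil(sqrt(228)) = 16.
Baby table (191^j mod 229 for j=0..15):
  0:1  1:191  2:70  3:88  4:91  5:206  6:187  7:222
  8:37  9:197  10:71  11:50  12:161  13:65  14:49  15:199
Giant step factor: 191^(-16) ≡ 183 (mod 229).
Scan 125·183^i mod 229 for i = 0, 1, …:
  i=0: 125   i=1: 204   i=2: 5   i=3: 228
  i=4: 46   i=5: 174   i=6: 11   i=7: 181
  i=8: 147   i=9: 108   i=10: 70
Match at i=10, j=2: x = 10·16 + 2 = 162.

162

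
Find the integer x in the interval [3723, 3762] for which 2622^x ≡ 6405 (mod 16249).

3761

Compute 2622^3723 mod 16249 = 14446, then multiply by 2622 repeatedly:
  2622^3723=14446  2622^3724=993  2622^3725=3806  2622^3726=2446  2622^3727=11306
  2622^3728=6156  2622^3729=5775  2622^3730=14231  2622^3731=5978  2622^3732=10280
  2622^3733=13318  2622^3734=695  2622^3735=2402  2622^3736=9681  2622^3737=2644
  2622^3738=10494  2622^3739=5711  2622^3740=8913  2622^3741=3824  2622^3742=895
  2622^3743=6834  2622^3744=12350  2622^3745=13692  2622^3746=6383  2622^3747=16005
  2622^3748=10192  2622^3749=10068  2622^3750=9920  2622^3751=11840  2622^3752=8890
  2622^3753=8514  2622^3754=13831  2622^3755=13363  2622^3756=4942  2622^3757=7471
  2622^3758=8917  2622^3759=14312  2622^3760=7123  2622^3761=6405
Found 6405 at exponent 3761.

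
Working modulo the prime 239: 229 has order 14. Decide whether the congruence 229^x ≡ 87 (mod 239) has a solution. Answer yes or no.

no

87 ∈ ⟨229⟩ iff 87^14 ≡ 1 (mod 239), since |⟨229⟩| = 14.
87^14 mod 239 = 216.
Since 216 ≠ 1, 87 does not lie in the subgroup.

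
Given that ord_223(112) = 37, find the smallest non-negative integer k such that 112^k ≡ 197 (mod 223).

Successive powers of 112 modulo 223:
  112^0=1  112^1=112  112^2=56  112^3=28  112^4=14  112^5=7
  112^6=115  112^7=169  112^8=196  112^9=98  112^10=49  112^11=136
  112^12=68  112^13=34  112^14=17  112^15=120  112^16=60  112^17=30
  112^18=15  112^19=119  112^20=171  112^21=197
So 112^21 ≡ 197 (mod 223), giving k = 21.

21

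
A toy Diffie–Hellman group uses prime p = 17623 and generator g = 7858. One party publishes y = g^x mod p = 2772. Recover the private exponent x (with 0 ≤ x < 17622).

Baby-step giant-step with m = ceil(sqrt(17622)) = 133.
Baby table (7858^j mod 17623 for j=0..132):
  0:1  1:7858  2:14795  3:179  4:14365  5:4855  6:14418  7:16000
  8:5518  9:7864  10:9074  11:834  12:15439  13:2930  14:8302  15:14393
  16:13403  17:5726  18:3389  19:2409  20:2820  21:7449  22:8259  23:11336
  24:11646  25:15652  26:2499  27:5120  28:17274  29:6746  30:84  31:8021
  32:9170  33:15036  34:8296  35:2491  36:12748  37:4652  38:5314  39:8525
  40:4427  41:17187  42:10397  43:17021  44:10071  45:10648  46:15603  47:5163
  48:2708  49:8503  50:7781  51:8911  52:6459  53:582  54:8999  55:10666
  56:16063  57:7128  58:5930  59:2728  60:7056  61:4090  62:12491  63:11791
  64:9567  65:15391  66:13452  67:3062  68:5801  69:11180  70:1785  71:16245
  72:9821  73:2301  74:60  75:13282  76:6550  77:10740  78:15996  79:9332
  80:1553  81:8358  82:13866  83:13642  84:15750  85:14794  86:9944  87:17193
  88:4676  89:53  90:11145  91:8723  92:9487  93:3556  94:10593  95:6365
  96:2096  97:10486  98:11463  99:5101  100:8956  101:7609  102:14306  103:17054
  104:5040  105:5439  106:3887  107:3387  108:4316  109:8476  110:7091  111:14775
  112:1626  113:433  114:1275  115:9086  116:7015  117:16749  118:5078  119:4452
  120:2161  121:10189  122:3873  123:16736  124:8662  125:5970  126:17457  127:17297
  128:11250  129:5532  130:12138  131:4728  132:3340
Giant step factor: 7858^(-133) ≡ 16692 (mod 17623).
Scan 2772·16692^i mod 17623 for i = 0, 1, …:
  i=0: 2772   i=1: 9849   i=2: 12164   i=3: 6905
  i=4: 3840   i=5: 2429   i=6: 11968   i=7: 13151
  i=8: 4404   i=9: 6035     …   i=26: 6809
  i=27: 5101
Match at i=27, j=99: x = 27·133 + 99 = 3690.

3690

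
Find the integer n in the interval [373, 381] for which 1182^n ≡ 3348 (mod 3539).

381

Compute 1182^373 mod 3539 = 1771, then multiply by 1182 repeatedly:
  1182^373=1771  1182^374=1773  1182^375=598  1182^376=2575  1182^377=110
  1182^378=2616  1182^379=2565  1182^380=2446  1182^381=3348
Found 3348 at exponent 381.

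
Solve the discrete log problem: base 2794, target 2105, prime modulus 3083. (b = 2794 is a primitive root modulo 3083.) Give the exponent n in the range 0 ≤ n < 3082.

Baby-step giant-step with m = ceil(sqrt(3082)) = 56.
Baby table (2794^j mod 3083 for j=0..55):
  0:1  1:2794  2:280  3:2321  4:1325  5:2450  6:1040  7:1574
  8:1398  9:2934  10:2982  11:1442  12:2550  13:2970  14:1827  15:2273
  16:2865  17:1342  18:620  19:2717  20:952  21:2342  22:1422  23:2164
  24:453  25:1652  26:437  27:110  28:2123  29:3053  30:2504  31:849
  32:1279  33:329  34:492  35:2713  36:2108  37:1222  38:1387  39:3030
  40:2985  41:575  42:307  43:684  44:2719  45:374  46:2902  47:2981
  48:1731  49:2270  50:649  51:502  52:2906  53:1825  54:2851  55:2305
Giant step factor: 2794^(-56) ≡ 1165 (mod 3083).
Scan 2105·1165^i mod 3083 for i = 0, 1, …:
  i=0: 2105   i=1: 1340   i=2: 1102   i=3: 1302
  i=4: 3077   i=5: 2259   i=6: 1936   i=7: 1767
  i=8: 2194   i=9: 203     …   i=45: 2462
  i=46: 1040
Match at i=46, j=6: n = 46·56 + 6 = 2582.

2582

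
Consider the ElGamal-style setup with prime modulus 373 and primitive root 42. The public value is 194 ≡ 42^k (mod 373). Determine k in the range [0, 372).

Baby-step giant-step with m = ceil(sqrt(372)) = 20.
Baby table (42^j mod 373 for j=0..19):
  0:1  1:42  2:272  3:234  4:130  5:238  6:298  7:207
  8:115  9:354  10:321  11:54  12:30  13:141  14:327  15:306
  16:170  17:53  18:361  19:242
Giant step factor: 42^(-20) ≡ 369 (mod 373).
Scan 194·369^i mod 373 for i = 0, 1, …:
  i=0: 194   i=1: 343   i=2: 120   i=3: 266
  i=4: 55   i=5: 153   i=6: 134   i=7: 210
  i=8: 279   i=9: 3   i=10: 361
Match at i=10, j=18: k = 10·20 + 18 = 218.

218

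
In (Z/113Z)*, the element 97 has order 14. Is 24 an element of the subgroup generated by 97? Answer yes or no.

no

⟨97⟩ has order 14; its elements mod 113 are {1, 4, 7, 16, 28, 30, 49, 64, 83, 85, 97, 106, 109, 112}.
24 is not in this set.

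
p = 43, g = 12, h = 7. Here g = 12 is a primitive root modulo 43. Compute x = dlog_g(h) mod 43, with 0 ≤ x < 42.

35

Baby-step giant-step with m = ceil(sqrt(42)) = 7.
Baby table (12^j mod 43 for j=0..6):
  0:1  1:12  2:15  3:8  4:10  5:34  6:21
Giant step factor: 12^(-7) ≡ 7 (mod 43).
Scan 7·7^i mod 43 for i = 0, 1, …:
  i=0: 7   i=1: 6   i=2: 42   i=3: 36
  i=4: 37   i=5: 1
Match at i=5, j=0: x = 5·7 + 0 = 35.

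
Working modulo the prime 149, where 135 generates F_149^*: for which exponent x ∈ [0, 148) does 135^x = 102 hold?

76

Baby-step giant-step with m = ceil(sqrt(148)) = 13.
Baby table (135^j mod 149 for j=0..12):
  0:1  1:135  2:47  3:87  4:123  5:66  6:119  7:122
  8:80  9:72  10:35  11:106  12:6
Giant step factor: 135^(-13) ≡ 94 (mod 149).
Scan 102·94^i mod 149 for i = 0, 1, …:
  i=0: 102   i=1: 52   i=2: 120   i=3: 105
  i=4: 36   i=5: 106
Match at i=5, j=11: x = 5·13 + 11 = 76.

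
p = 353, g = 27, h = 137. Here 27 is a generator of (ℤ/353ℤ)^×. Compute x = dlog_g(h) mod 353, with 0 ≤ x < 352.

341

Baby-step giant-step with m = ceil(sqrt(352)) = 19.
Baby table (27^j mod 353 for j=0..18):
  0:1  1:27  2:23  3:268  4:176  5:163  6:165  7:219
  8:265  9:95  10:94  11:67  12:44  13:129  14:306  15:143
  16:331  17:112  18:200
Giant step factor: 27^(-19) ≡ 195 (mod 353).
Scan 137·195^i mod 353 for i = 0, 1, …:
  i=0: 137   i=1: 240   i=2: 204   i=3: 244
  i=4: 278   i=5: 201   i=6: 12   i=7: 222
  i=8: 224   i=9: 261     …   i=16: 173
  i=17: 200
Match at i=17, j=18: x = 17·19 + 18 = 341.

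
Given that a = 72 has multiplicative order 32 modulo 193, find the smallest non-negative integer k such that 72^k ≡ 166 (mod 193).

2

Successive powers of 72 modulo 193:
  72^0=1  72^1=72  72^2=166
So 72^2 ≡ 166 (mod 193), giving k = 2.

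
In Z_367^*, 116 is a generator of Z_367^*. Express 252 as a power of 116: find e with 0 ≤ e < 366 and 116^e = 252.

Baby-step giant-step with m = ceil(sqrt(366)) = 20.
Baby table (116^j mod 367 for j=0..19):
  0:1  1:116  2:244  3:45  4:82  5:337  6:190  7:20
  8:118  9:109  10:166  11:172  12:134  13:130  14:33  15:158
  16:345  17:17  18:137  19:111
Giant step factor: 116^(-20) ≡ 296 (mod 367).
Scan 252·296^i mod 367 for i = 0, 1, …:
  i=0: 252   i=1: 91   i=2: 145   i=3: 348
  i=4: 248   i=5: 8   i=6: 166
Match at i=6, j=10: e = 6·20 + 10 = 130.

130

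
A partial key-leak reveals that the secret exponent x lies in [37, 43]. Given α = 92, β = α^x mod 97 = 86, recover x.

38

Compute 92^37 mod 97 = 41, then multiply by 92 repeatedly:
  92^37=41  92^38=86
Found 86 at exponent 38.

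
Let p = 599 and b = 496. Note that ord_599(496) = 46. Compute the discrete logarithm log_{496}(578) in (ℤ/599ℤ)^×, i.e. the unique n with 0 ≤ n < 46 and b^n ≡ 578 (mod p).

4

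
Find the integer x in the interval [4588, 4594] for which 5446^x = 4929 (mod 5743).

Compute 5446^4588 mod 5743 = 3424, then multiply by 5446 repeatedly:
  5446^4588=3424  5446^4589=5326  5446^4590=3246  5446^4591=762  5446^4592=3406
  5446^4593=4929
Found 4929 at exponent 4593.

4593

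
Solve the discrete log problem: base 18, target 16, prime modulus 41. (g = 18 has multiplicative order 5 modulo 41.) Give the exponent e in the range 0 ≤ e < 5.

4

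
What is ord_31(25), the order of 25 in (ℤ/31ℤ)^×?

3

The order of 25 must divide p − 1 = 30 = 2 · 3 · 5.
Divisors: 1, 2, 3, 5, 6, 10, 15, 30.
Check each in increasing order: 25^1 ≡ 25;  25^2 ≡ 5;  25^3 ≡ 1.
Smallest exponent giving 1 is 3.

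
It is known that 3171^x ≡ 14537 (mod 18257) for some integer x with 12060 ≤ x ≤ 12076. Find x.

Compute 3171^12060 mod 18257 = 1783, then multiply by 3171 repeatedly:
  3171^12060=1783  3171^12061=12480  3171^12062=11161  3171^12063=9465  3171^12064=17264
  3171^12065=9658  3171^12066=8529  3171^12067=6842  3171^12068=6666  3171^12069=14537
Found 14537 at exponent 12069.

12069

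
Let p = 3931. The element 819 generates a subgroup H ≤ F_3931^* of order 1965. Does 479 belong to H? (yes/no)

no

479 ∈ ⟨819⟩ iff 479^1965 ≡ 1 (mod 3931), since |⟨819⟩| = 1965.
479^1965 mod 3931 = 3930.
Since 3930 ≠ 1, 479 does not lie in the subgroup.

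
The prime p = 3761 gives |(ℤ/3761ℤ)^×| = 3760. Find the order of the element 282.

3760

The order of 282 must divide p − 1 = 3760 = 2^4 · 5 · 47.
Divisors: 1, 2, 4, 5, 8, 10, 16, 20, 40, 47, 80, 94, 188, 235, 376, 470, 752, 940, 1880, 3760.
Check each in increasing order: 282^1 ≡ 282;  282^2 ≡ 543;  282^4 ≡ 1491;  282^5 ≡ 2991;  282^8 ≡ 330;  282^10 ≡ 2423;  282^16 ≡ 3592;  282^20 ≡ 8;  282^40 ≡ 64;  282^47 ≡ 475;  282^80 ≡ 335;  282^94 ≡ 3726;  282^188 ≡ 1225;  282^235 ≡ 2681;  282^376 ≡ 3747;  282^470 ≡ 490;  282^752 ≡ 196;  282^940 ≡ 3157;  282^1880 ≡ 3760;  282^3760 ≡ 1.
Smallest exponent giving 1 is 3760.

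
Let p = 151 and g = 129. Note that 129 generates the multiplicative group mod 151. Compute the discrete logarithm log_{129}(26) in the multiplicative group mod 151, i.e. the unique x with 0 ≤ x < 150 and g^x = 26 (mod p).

Baby-step giant-step with m = ceil(sqrt(150)) = 13.
Baby table (129^j mod 151 for j=0..12):
  0:1  1:129  2:31  3:73  4:55  5:149  6:44  7:89
  8:5  9:41  10:4  11:63  12:124
Giant step factor: 129^(-13) ≡ 15 (mod 151).
Scan 26·15^i mod 151 for i = 0, 1, …:
  i=0: 26   i=1: 88   i=2: 112   i=3: 19
  i=4: 134   i=5: 47   i=6: 101   i=7: 5
Match at i=7, j=8: x = 7·13 + 8 = 99.

99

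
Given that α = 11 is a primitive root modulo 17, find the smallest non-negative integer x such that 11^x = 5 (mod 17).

3

Successive powers of 11 modulo 17:
  11^0=1  11^1=11  11^2=2  11^3=5
So 11^3 ≡ 5 (mod 17), giving x = 3.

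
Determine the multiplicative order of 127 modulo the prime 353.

176

The order of 127 must divide p − 1 = 352 = 2^5 · 11.
Divisors: 1, 2, 4, 8, 11, 16, 22, 32, 44, 88, 176, 352.
Check each in increasing order: 127^1 ≡ 127;  127^2 ≡ 244;  127^4 ≡ 232;  127^8 ≡ 168;  127^11 ≡ 293;  127^16 ≡ 337;  127^22 ≡ 70;  127^32 ≡ 256;  127^44 ≡ 311;  127^88 ≡ 352;  127^176 ≡ 1.
Smallest exponent giving 1 is 176.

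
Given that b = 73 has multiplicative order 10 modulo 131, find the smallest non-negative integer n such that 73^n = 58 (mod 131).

Successive powers of 73 modulo 131:
  73^0=1  73^1=73  73^2=89  73^3=78  73^4=61  73^5=130
  73^6=58
So 73^6 ≡ 58 (mod 131), giving n = 6.

6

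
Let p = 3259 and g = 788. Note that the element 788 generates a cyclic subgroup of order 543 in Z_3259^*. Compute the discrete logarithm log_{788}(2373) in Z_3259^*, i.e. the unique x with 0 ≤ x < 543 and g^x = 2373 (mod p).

313

Baby-step giant-step with m = ceil(sqrt(543)) = 24.
Baby table (788^j mod 3259 for j=0..23):
  0:1  1:788  2:1734  3:871  4:1958  5:1397  6:2553  7:961
  8:1180  9:1025  10:2727  11:1195  12:3068  13:2665  14:1224  15:3107
  16:807  17:411  18:1227  19:2212  20:2750  21:3024  22:583  23:3144
Giant step factor: 788^(-24) ≡ 2831 (mod 3259).
Scan 2373·2831^i mod 3259 for i = 0, 1, …:
  i=0: 2373   i=1: 1164   i=2: 435   i=3: 2842
  i=4: 2490   i=5: 3232   i=6: 1779   i=7: 1194
  i=8: 631   i=9: 429   i=10: 2151   i=11: 1669
  i=12: 2648   i=13: 788
Match at i=13, j=1: x = 13·24 + 1 = 313.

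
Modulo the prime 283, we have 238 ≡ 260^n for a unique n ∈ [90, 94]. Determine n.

Compute 260^90 mod 283 = 204, then multiply by 260 repeatedly:
  260^90=204  260^91=119  260^92=93  260^93=125  260^94=238
Found 238 at exponent 94.

94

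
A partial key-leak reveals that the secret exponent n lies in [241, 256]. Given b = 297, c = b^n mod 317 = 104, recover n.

Compute 297^241 mod 317 = 180, then multiply by 297 repeatedly:
  297^241=180  297^242=204  297^243=41  297^244=131  297^245=233
  297^246=95  297^247=2  297^248=277  297^249=166  297^250=167
  297^251=147  297^252=230  297^253=155  297^254=70  297^255=185
  297^256=104
Found 104 at exponent 256.

256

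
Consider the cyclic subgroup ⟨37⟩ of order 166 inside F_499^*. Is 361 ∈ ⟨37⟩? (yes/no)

361 ∈ ⟨37⟩ iff 361^166 ≡ 1 (mod 499), since |⟨37⟩| = 166.
361^166 mod 499 = 359.
Since 359 ≠ 1, 361 does not lie in the subgroup.

no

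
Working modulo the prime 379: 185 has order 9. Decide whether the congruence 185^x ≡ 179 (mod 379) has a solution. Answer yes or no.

no

⟨185⟩ has order 9; its elements mod 379 are {1, 51, 84, 115, 180, 185, 234, 327, 339}.
179 is not in this set.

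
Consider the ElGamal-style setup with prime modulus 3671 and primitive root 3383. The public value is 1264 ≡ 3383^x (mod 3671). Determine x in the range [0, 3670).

1366

Baby-step giant-step with m = ceil(sqrt(3670)) = 61.
Baby table (3383^j mod 3671 for j=0..60):
  0:1  1:3383  2:2182  3:2996  4:3508  5:2892  6:421  7:3566
  8:872  9:2163  10:1126  11:2431  12:1033  13:3518  14:12  15:215
  16:487  17:2913  18:1715  19:1665  20:1381  21:2411  22:3122  23:259
  24:2499  25:3475  26:1383  27:1835  28:144  29:2580  30:2173  31:1917
  32:2225  33:1625  34:1888  35:3235  36:754  37:3108  38:620  39:1319
  40:1912  41:3665  42:1728  43:1592  44:379  45:978  46:1003  47:1145
  48:630  49:2110  50:1706  51:586  52:98  53:1144  54:918  55:3599
  56:2381  57:749  58:877  59:723  60:1023
Giant step factor: 3383^(-61) ≡ 3636 (mod 3671).
Scan 1264·3636^i mod 3671 for i = 0, 1, …:
  i=0: 1264   i=1: 3483   i=2: 2909   i=3: 973
  i=4: 2655   i=5: 2521   i=6: 3540   i=7: 914
  i=8: 1049   i=9: 3666     …   i=21: 1397
  i=22: 2499
Match at i=22, j=24: x = 22·61 + 24 = 1366.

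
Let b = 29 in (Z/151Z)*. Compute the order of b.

25

The order of 29 must divide p − 1 = 150 = 2 · 3 · 5^2.
Divisors: 1, 2, 3, 5, 6, 10, 15, 25, 30, 50, 75, 150.
Check each in increasing order: 29^1 ≡ 29;  29^2 ≡ 86;  29^3 ≡ 78;  29^5 ≡ 64;  29^6 ≡ 44;  29^10 ≡ 19;  29^15 ≡ 8;  29^25 ≡ 1.
Smallest exponent giving 1 is 25.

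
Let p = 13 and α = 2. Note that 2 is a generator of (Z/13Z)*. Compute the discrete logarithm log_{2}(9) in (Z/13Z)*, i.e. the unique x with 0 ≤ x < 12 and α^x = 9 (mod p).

8

Successive powers of 2 modulo 13:
  2^0=1  2^1=2  2^2=4  2^3=8  2^4=3  2^5=6
  2^6=12  2^7=11  2^8=9
So 2^8 ≡ 9 (mod 13), giving x = 8.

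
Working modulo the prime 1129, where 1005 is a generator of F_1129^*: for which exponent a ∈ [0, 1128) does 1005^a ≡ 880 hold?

903

Baby-step giant-step with m = ceil(sqrt(1128)) = 34.
Baby table (1005^j mod 1129 for j=0..33):
  0:1  1:1005  2:699  3:257  4:873  5:132  6:567  7:819
  8:54  9:78  10:489  11:330  12:853  13:354  14:135  15:195
  16:658  17:825  18:439  19:885  20:902  21:1052  22:516  23:369
  24:533  25:519  26:1126  27:372  28:161  29:358  30:768  31:733
  32:557  33:930
Giant step factor: 1005^(-34) ≡ 676 (mod 1129).
Scan 880·676^i mod 1129 for i = 0, 1, …:
  i=0: 880   i=1: 1026   i=2: 370   i=3: 611
  i=4: 951   i=5: 475   i=6: 464   i=7: 931
  i=8: 503   i=9: 199     …   i=25: 13
  i=26: 885
Match at i=26, j=19: a = 26·34 + 19 = 903.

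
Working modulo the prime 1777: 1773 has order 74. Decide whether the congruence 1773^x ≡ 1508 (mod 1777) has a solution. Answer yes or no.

no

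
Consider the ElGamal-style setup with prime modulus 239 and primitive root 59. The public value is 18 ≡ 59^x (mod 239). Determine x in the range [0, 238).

222

Baby-step giant-step with m = ceil(sqrt(238)) = 16.
Baby table (59^j mod 239 for j=0..15):
  0:1  1:59  2:135  3:78  4:61  5:14  6:109  7:217
  8:136  9:137  10:196  11:92  12:170  13:231  14:6  15:115
Giant step factor: 59^(-16) ≡ 18 (mod 239).
Scan 18·18^i mod 239 for i = 0, 1, …:
  i=0: 18   i=1: 85   i=2: 96   i=3: 55
  i=4: 34   i=5: 134   i=6: 22   i=7: 157
  i=8: 197   i=9: 200   i=10: 15   i=11: 31
  i=12: 80   i=13: 6
Match at i=13, j=14: x = 13·16 + 14 = 222.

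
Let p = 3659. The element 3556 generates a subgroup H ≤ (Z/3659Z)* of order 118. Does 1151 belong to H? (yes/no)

no

1151 ∈ ⟨3556⟩ iff 1151^118 ≡ 1 (mod 3659), since |⟨3556⟩| = 118.
1151^118 mod 3659 = 1212.
Since 1212 ≠ 1, 1151 does not lie in the subgroup.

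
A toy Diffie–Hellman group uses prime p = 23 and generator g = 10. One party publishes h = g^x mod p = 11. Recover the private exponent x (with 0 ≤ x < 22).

3

Successive powers of 10 modulo 23:
  10^0=1  10^1=10  10^2=8  10^3=11
So 10^3 ≡ 11 (mod 23), giving x = 3.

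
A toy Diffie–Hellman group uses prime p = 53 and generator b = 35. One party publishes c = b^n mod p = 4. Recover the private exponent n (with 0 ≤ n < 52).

Successive powers of 35 modulo 53:
  35^0=1  35^1=35  35^2=6  35^3=51  35^4=36  35^5=41
  35^6=4
So 35^6 ≡ 4 (mod 53), giving n = 6.

6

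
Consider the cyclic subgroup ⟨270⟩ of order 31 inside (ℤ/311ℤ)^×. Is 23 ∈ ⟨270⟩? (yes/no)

no

23 ∈ ⟨270⟩ iff 23^31 ≡ 1 (mod 311), since |⟨270⟩| = 31.
23^31 mod 311 = 95.
Since 95 ≠ 1, 23 does not lie in the subgroup.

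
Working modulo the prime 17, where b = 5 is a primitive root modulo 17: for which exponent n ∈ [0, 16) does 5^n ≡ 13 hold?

4

Successive powers of 5 modulo 17:
  5^0=1  5^1=5  5^2=8  5^3=6  5^4=13
So 5^4 ≡ 13 (mod 17), giving n = 4.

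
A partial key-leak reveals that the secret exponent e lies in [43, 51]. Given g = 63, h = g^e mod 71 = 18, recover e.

Compute 63^43 mod 71 = 13, then multiply by 63 repeatedly:
  63^43=13  63^44=38  63^45=51  63^46=18
Found 18 at exponent 46.

46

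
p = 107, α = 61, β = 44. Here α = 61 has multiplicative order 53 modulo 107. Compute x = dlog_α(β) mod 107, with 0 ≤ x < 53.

13

Successive powers of 61 modulo 107:
  61^0=1  61^1=61  61^2=83  61^3=34  61^4=41  61^5=40
  61^6=86  61^7=3  61^8=76  61^9=35  61^10=102  61^11=16
  61^12=13  61^13=44
So 61^13 ≡ 44 (mod 107), giving x = 13.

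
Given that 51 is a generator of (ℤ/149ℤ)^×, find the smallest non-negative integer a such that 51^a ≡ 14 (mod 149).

Baby-step giant-step with m = ceil(sqrt(148)) = 13.
Baby table (51^j mod 149 for j=0..12):
  0:1  1:51  2:68  3:41  4:5  5:106  6:42  7:56
  8:25  9:83  10:61  11:131  12:125
Giant step factor: 51^(-13) ≡ 135 (mod 149).
Scan 14·135^i mod 149 for i = 0, 1, …:
  i=0: 14   i=1: 102   i=2: 62   i=3: 26
  i=4: 83
Match at i=4, j=9: a = 4·13 + 9 = 61.

61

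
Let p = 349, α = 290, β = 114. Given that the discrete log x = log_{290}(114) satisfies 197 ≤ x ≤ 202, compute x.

199

Compute 290^197 mod 349 = 220, then multiply by 290 repeatedly:
  290^197=220  290^198=282  290^199=114
Found 114 at exponent 199.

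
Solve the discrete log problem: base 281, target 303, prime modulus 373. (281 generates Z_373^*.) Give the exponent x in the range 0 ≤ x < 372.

Baby-step giant-step with m = ceil(sqrt(372)) = 20.
Baby table (281^j mod 373 for j=0..19):
  0:1  1:281  2:258  3:136  4:170  5:26  6:219  7:367
  8:179  9:317  10:303  11:99  12:217  13:178  14:36  15:45
  16:336  17:47  18:152  19:190
Giant step factor: 281^(-20) ≡ 256 (mod 373).
Scan 303·256^i mod 373 for i = 0, 1, …:
  i=0: 303
Match at i=0, j=10: x = 0·20 + 10 = 10.

10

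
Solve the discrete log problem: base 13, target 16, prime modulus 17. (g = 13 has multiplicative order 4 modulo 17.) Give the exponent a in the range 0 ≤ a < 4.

2

Successive powers of 13 modulo 17:
  13^0=1  13^1=13  13^2=16
So 13^2 ≡ 16 (mod 17), giving a = 2.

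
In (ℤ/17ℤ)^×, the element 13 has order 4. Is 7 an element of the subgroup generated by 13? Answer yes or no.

7 ∈ ⟨13⟩ iff 7^4 ≡ 1 (mod 17), since |⟨13⟩| = 4.
7^4 mod 17 = 4.
Since 4 ≠ 1, 7 does not lie in the subgroup.

no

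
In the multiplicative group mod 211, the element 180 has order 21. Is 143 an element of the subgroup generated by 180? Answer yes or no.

⟨180⟩ has order 21; its elements mod 211 are {1, 14, 34, 43, 54, 58, 73, 101, 117, 123, 144, 148, 161, 171, 173, 178, 179, 180, 185, 196, 199}.
143 is not in this set.

no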